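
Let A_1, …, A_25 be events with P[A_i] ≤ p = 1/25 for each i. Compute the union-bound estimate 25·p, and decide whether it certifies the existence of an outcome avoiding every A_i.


Union bound: P[∪_{i=1}^{25} A_i] ≤ Σ_i P[A_i] ≤ 25·p = 25·(1/25) = 1.
Numerically: 1 ≈ 1.000000.
Is 1 < 1? NO.
Since the bound 1 is ≥ 1, the union bound is uninformative here; it does NOT by itself certify existence.

25·p = 1 ≈ 1.000000; existence NOT certified by the union bound.


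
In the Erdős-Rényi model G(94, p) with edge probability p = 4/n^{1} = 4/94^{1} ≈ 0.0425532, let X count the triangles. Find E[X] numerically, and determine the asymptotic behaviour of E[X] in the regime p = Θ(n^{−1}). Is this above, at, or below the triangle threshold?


Number of potential triangles: C(94, 3) = 134044.
Each occurs with probability p³ ≈ (0.0425532)³ ≈ 7.70542173e-05.
By linearity: E[X] = C(94, 3)·p³ ≈ 134044 · 7.70542173e-05 ≈ 10.328656.
Here α = 1, so p = 4/n is exactly at the triangle threshold p ~ 1/n. Asymptotically E[X] → c³/6 = 4³/6 = 32/3 ≈ 10.666667, a bounded constant. In this regime the triangle count is asymptotically Poisson(c³/6).

E[X] ≈ 10.328656; in regime p = Θ(1/n^{1}) E[X] stays bounded (at the triangle threshold p ~ 1/n).


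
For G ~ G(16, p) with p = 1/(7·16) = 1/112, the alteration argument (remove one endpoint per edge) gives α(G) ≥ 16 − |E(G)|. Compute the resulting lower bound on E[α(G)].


E[|E(G)|] = C(16, 2)·p = 120 · (1/112) = 15/14.
E[α(G)] ≥ n − E[|E(G)|] = 16 − 15/14 = 209/14.
Numerically: ≈ 14.92857.
(This is only a lower bound; the true E[α(G)] may be larger.)

E[α(G)] ≥ 209/14 ≈ 14.92857.


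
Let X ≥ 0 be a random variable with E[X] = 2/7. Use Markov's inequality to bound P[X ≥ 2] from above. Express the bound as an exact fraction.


μ = E[X] = 2/7, a = 2.
Markov: P[X ≥ 2] ≤ μ/a = (2/7)/2 = 1/7.
Numerically: ≈ 0.142857.
(Since a = 2 > μ = 0.285714, the bound 1/7 is < 1 and informative.)

P[X ≥ 2] ≤ 1/7 ≈ 0.142857.


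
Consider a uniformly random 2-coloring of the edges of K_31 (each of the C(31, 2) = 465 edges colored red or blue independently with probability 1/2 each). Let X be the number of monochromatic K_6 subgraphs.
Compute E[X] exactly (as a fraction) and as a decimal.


Let X = Σ_S X_S over the C(31, 6) = 736281 subsets S of size 6, where X_S = 1 if the K_6 on S is monochromatic.
For a fixed S, the K_6 on S has C(6, 2) = 15 edges. P[all 15 edges red] = (1/2)^15, and likewise for blue, so P[monochromatic] = 2·(1/2)^15 = 2^{1 − 15} = 1/16384.
By linearity of expectation: E[X] = C(31, 6) · 2^{1 − 15} = 736281 · 1/16384 = 736281/16384.
Numerically: E[X] ≈ 44.9390.

E[X] = C(31,6)·2^(1−C(6,2)) = 736281/16384 ≈ 44.9390.


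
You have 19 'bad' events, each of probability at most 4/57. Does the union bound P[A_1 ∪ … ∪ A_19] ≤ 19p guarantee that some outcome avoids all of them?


Union bound: P[∪_{i=1}^{19} A_i] ≤ Σ_i P[A_i] ≤ 19·p = 19·(4/57) = 4/3.
Numerically: 4/3 ≈ 1.3333.
Is 4/3 < 1? NO.
Since the bound 4/3 is ≥ 1, the union bound is uninformative here; it does NOT by itself certify existence.

19·p = 4/3 ≈ 1.3333; existence NOT certified by the union bound.


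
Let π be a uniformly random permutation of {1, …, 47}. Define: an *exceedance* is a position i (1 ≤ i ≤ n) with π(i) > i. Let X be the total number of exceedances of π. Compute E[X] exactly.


Write X = Σ_{i=1}^{47} X_i, where X_i = 1_{π(i) > i}.
For each fixed i, π(i) is uniform over {1, …, 47} (marginal of a uniform permutation), so P[π(i) > i] = (n − i)/n. Summing: Σ_{i=1}^{47} (n − i)/n = (0 + 1 + … + 46)/47 = 47(47 − 1)/(2·47) = (47 − 1)/2.
Hence E[X] = Σ_{i=1}^{47} (47 − i)/47 = 23 ≈ 23.000000.

E[X] = 23 = 23.000000.


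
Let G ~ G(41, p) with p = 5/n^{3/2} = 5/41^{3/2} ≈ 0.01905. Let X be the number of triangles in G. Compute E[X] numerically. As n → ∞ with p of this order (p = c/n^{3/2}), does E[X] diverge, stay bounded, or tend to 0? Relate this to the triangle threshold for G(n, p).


Number of potential triangles: C(41, 3) = 10660.
Each occurs with probability p³ ≈ (0.01905)³ ≈ 6.908482e-06.
By linearity: E[X] = C(41, 3)·p³ ≈ 10660 · 6.908482e-06 ≈ 0.0736.
Since α = 3/2 > 1, p = c/n^{3/2} = o(1/n) is below the triangle threshold p ~ 1/n. Asymptotically E[X] ~ (c³/6)·n^{3(1−α)} = (5³/6)·n^{-1.5} → 0, so by Markov's inequality G has no triangles w.h.p.

E[X] ≈ 0.0736; in regime p = Θ(1/n^{3/2}) E[X] tends to 0 (below the triangle threshold p ~ 1/n).


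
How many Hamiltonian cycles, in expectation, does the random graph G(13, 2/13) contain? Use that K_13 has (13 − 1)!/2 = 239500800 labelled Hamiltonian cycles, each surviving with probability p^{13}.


K_13 has (13 − 1)!/2 = 239500800 labelled Hamiltonian cycles.
For each such Hamiltonian cycle H, let X_H = 1 if all 13 edges of H are present in G. Then P[X_H = 1] = p^{13} = (2/13)^{13} = 8192/302875106592253.
By linearity: E[X] = Σ_H E[X_H] = 239500800 · p^{13} = 239500800 · 8192/302875106592253 = 1961990553600/302875106592253.
Numerically: E[X] ≈ 0.00647789.

E[X] = 239500800 · (2/13)^{13} = 1961990553600/302875106592253 ≈ 0.00647789.


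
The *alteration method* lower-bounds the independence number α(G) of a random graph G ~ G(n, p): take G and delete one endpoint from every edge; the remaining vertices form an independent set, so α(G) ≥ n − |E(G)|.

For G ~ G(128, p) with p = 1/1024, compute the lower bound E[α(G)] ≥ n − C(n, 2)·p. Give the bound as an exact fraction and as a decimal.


E[|E(G)|] = C(128, 2)·p = 8128 · (1/1024) = 127/16.
E[α(G)] ≥ n − E[|E(G)|] = 128 − 127/16 = 1921/16.
Numerically: ≈ 120.06250.
(This is only a lower bound; the true E[α(G)] may be larger.)

E[α(G)] ≥ 1921/16 ≈ 120.06250.


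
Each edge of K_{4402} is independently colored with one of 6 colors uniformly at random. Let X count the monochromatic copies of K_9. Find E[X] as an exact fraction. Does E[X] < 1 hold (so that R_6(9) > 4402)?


E[X] = C(4402, 9) · 6^{1 − 36} = 1696419745356657449393393700 · 6^{−35} = 1696419745356657449393393700/1719070799748422591028658176.
As a reduced fraction: E[X] = 141368312113054787449449475/143255899979035215919054848 ≈ 0.986824.
Is E[X] < 1? YES.
Since E[X] < 1, there exists a 6-coloring of K_{4402} with no monochromatic K_9; hence R_6(9) > 4402.

E[X] = 141368312113054787449449475/143255899979035215919054848 ≈ 0.986824; E[X] < 1, so R_6(9) > 4402.


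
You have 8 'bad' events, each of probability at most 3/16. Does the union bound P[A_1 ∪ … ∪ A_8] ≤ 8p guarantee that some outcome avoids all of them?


Union bound: P[∪_{i=1}^{8} A_i] ≤ Σ_i P[A_i] ≤ 8·p = 8·(3/16) = 3/2.
Numerically: 3/2 ≈ 1.50000.
Is 3/2 < 1? NO.
Since the bound 3/2 is ≥ 1, the union bound is uninformative here; it does NOT by itself certify existence.

8·p = 3/2 ≈ 1.50000; existence NOT certified by the union bound.


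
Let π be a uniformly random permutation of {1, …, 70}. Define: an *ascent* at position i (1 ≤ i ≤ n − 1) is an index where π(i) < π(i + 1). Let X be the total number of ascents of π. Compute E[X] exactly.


Write X = Σ X_I over i = 1, …, 69, with X_I the indicator of one ascent.
There are 69 indicators.
For each fixed i, the pair (π(i), π(i+1)) is a uniformly random ordered pair of distinct values from {1, …, 70}; by symmetry P[π(i) < π(i+1)] = 1/2.
By linearity: E[X] = 69 · (1/2) = (70 − 1) · (1/2) = 69/2 ≈ 34.5000.

E[X] = 69/2 = 34.5000.


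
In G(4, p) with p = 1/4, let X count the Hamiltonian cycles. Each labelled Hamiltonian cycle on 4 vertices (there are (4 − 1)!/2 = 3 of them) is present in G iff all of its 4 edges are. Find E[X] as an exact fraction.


K_4 has (4 − 1)!/2 = 3 labelled Hamiltonian cycles.
For each such Hamiltonian cycle H, let X_H = 1 if all 4 edges of H are present in G. Then P[X_H = 1] = p^{4} = (1/4)^{4} = 1/256.
Summing the indicators: E[X] = Σ_H E[X_H] = 3 · p^{4} = 3 · 1/256 = 3/256.
Numerically: E[X] ≈ 0.011719.

E[X] = 3 · (1/4)^{4} = 3/256 ≈ 0.011719.


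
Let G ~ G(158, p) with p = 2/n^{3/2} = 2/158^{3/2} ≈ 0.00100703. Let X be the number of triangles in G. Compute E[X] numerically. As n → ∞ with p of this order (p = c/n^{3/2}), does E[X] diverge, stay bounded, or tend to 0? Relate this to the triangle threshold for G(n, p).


Number of potential triangles: C(158, 3) = 644956.
Each occurs with probability p³ ≈ (0.00100703)³ ≈ 1.02125241e-09.
By linearity: E[X] = C(158, 3)·p³ ≈ 644956 · 1.02125241e-09 ≈ 0.000659.
Since α = 3/2 > 1, p = c/n^{3/2} = o(1/n) is below the triangle threshold p ~ 1/n. Asymptotically E[X] ~ (c³/6)·n^{3(1−α)} = (2³/6)·n^{-1.5} → 0, so by Markov's inequality G has no triangles w.h.p.

E[X] ≈ 0.000659; in regime p = Θ(1/n^{3/2}) E[X] tends to 0 (below the triangle threshold p ~ 1/n).


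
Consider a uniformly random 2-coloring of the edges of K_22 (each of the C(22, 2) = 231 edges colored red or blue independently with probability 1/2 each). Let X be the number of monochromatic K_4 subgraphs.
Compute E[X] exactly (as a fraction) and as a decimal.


Let X = Σ_S X_S over the C(22, 4) = 7315 subsets S of size 4, where X_S = 1 if the K_4 on S is monochromatic.
For a fixed S, the K_4 on S has C(4, 2) = 6 edges. P[all 6 edges red] = (1/2)^6, and likewise for blue, so P[monochromatic] = 2·(1/2)^6 = 2^{1 − 6} = 1/32.
By linearity of expectation: E[X] = C(22, 4) · 2^{1 − 6} = 7315 · 1/32 = 7315/32.
Numerically: E[X] ≈ 228.593750.

E[X] = C(22,4)·2^(1−C(4,2)) = 7315/32 ≈ 228.593750.


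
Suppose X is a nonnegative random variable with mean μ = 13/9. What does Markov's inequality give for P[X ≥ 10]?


μ = E[X] = 13/9, a = 10.
Markov: P[X ≥ 10] ≤ μ/a = (13/9)/10 = 13/90.
Numerically: ≈ 0.144.
(Since a = 10 > μ = 1.444, the bound 13/90 is < 1 and informative.)

P[X ≥ 10] ≤ 13/90 ≈ 0.144.


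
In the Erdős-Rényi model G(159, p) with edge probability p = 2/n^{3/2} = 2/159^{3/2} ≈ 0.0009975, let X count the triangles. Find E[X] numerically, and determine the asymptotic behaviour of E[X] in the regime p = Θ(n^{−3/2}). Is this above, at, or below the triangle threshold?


Number of potential triangles: C(159, 3) = 657359.
Each occurs with probability p³ ≈ (0.0009975)³ ≈ 9.926655e-10.
By linearity: E[X] = C(159, 3)·p³ ≈ 657359 · 9.926655e-10 ≈ 0.0007.
Since α = 3/2 > 1, p = c/n^{3/2} = o(1/n) is below the triangle threshold p ~ 1/n. Asymptotically E[X] ~ (c³/6)·n^{3(1−α)} = (2³/6)·n^{-1.5} → 0, so by Markov's inequality G has no triangles w.h.p.

E[X] ≈ 0.0007; in regime p = Θ(1/n^{3/2}) E[X] tends to 0 (below the triangle threshold p ~ 1/n).


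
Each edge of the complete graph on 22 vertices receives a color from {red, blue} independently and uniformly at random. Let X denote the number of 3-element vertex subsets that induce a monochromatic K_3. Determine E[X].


Let X = Σ_S X_S over the C(22, 3) = 1540 subsets S of size 3, where X_S = 1 if the K_3 on S is monochromatic.
For a fixed S, the K_3 on S has C(3, 2) = 3 edges. P[all 3 edges red] = (1/2)^3, and likewise for blue, so P[monochromatic] = 2·(1/2)^3 = 2^{1 − 3} = 1/4.
By linearity of expectation: E[X] = C(22, 3) · 2^{1 − 3} = 1540 · 1/4 = 385.
Numerically: E[X] ≈ 385.000.

E[X] = C(22,3)·2^(1−C(3,2)) = 385 ≈ 385.000.


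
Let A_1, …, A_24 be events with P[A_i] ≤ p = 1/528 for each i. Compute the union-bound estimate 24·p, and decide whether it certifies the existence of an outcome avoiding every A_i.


Union bound: P[∪_{i=1}^{24} A_i] ≤ Σ_i P[A_i] ≤ 24·p = 24·(1/528) = 1/22.
Numerically: 1/22 ≈ 0.04545.
Is 1/22 < 1? YES.
Since P[∪ A_i] ≤ 1/22 < 1, the complement has P[∩ A_i^c] ≥ 1 − 1/22 = 21/22 > 0, so some outcome avoids every A_i.

24·p = 1/22 ≈ 0.04545; existence CERTIFIED by the union bound.


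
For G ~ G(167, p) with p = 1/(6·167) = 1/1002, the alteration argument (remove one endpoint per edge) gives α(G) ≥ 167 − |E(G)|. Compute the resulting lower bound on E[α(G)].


E[|E(G)|] = C(167, 2)·p = 13861 · (1/1002) = 83/6.
E[α(G)] ≥ n − E[|E(G)|] = 167 − 83/6 = 919/6.
Numerically: ≈ 153.167.
(This is only a lower bound; the true E[α(G)] may be larger.)

E[α(G)] ≥ 919/6 ≈ 153.167.


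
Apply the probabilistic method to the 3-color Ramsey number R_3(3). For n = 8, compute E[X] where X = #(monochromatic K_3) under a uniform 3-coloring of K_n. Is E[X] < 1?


E[X] = C(8, 3) · 3^{1 − 3} = 56 · 3^{−2} = 56/9.
As a reduced fraction: E[X] = 56/9 ≈ 6.2222222.
Is E[X] < 1? NO.
Since E[X] ≥ 1, the first-moment bound is inconclusive at n = 8; it does NOT by itself certify R_3(3) > 8.

E[X] = 56/9 ≈ 6.2222222; E[X] ≥ 1; first-moment method inconclusive here.


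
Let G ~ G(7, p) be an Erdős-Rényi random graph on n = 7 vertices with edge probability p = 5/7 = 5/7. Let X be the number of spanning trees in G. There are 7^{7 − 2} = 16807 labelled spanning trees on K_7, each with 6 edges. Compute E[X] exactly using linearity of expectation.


K_7 has 7^{7 − 2} = 16807 labelled spanning trees.
For each such spanning tree H, let X_H = 1 if all 6 edges of H are present in G. Then P[X_H = 1] = p^{6} = (5/7)^{6} = 15625/117649.
By linearity: E[X] = Σ_H E[X_H] = 16807 · p^{6} = 16807 · 15625/117649 = 15625/7.
Numerically: E[X] ≈ 2.23e+03.

E[X] = 16807 · (5/7)^{6} = 15625/7 ≈ 2.23e+03.


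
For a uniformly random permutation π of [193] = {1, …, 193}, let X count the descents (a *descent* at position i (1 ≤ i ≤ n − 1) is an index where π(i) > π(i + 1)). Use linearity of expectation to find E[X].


Write X = Σ X_I over i = 1, …, 192, with X_I the indicator of one descent.
There are 192 indicators.
For each fixed i, the pair (π(i), π(i+1)) is a uniformly random ordered pair of distinct values from {1, …, 193}; by symmetry P[π(i) > π(i+1)] = 1/2.
By linearity: E[X] = 192 · (1/2) = (193 − 1) · (1/2) = 96 ≈ 96.00000.

E[X] = 96 = 96.00000.


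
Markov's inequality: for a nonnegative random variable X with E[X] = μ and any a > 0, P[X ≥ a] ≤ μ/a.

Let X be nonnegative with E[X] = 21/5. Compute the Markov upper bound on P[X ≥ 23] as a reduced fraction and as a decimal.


μ = E[X] = 21/5, a = 23.
Markov: P[X ≥ 23] ≤ μ/a = (21/5)/23 = 21/115.
Numerically: ≈ 0.182609.
(Since a = 23 > μ = 4.200000, the bound 21/115 is < 1 and informative.)

P[X ≥ 23] ≤ 21/115 ≈ 0.182609.


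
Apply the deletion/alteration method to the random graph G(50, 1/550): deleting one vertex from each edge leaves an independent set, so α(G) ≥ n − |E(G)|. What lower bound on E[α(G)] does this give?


E[|E(G)|] = C(50, 2)·p = 1225 · (1/550) = 49/22.
E[α(G)] ≥ n − E[|E(G)|] = 50 − 49/22 = 1051/22.
Numerically: ≈ 47.772727.
(This is only a lower bound; the true E[α(G)] may be larger.)

E[α(G)] ≥ 1051/22 ≈ 47.772727.


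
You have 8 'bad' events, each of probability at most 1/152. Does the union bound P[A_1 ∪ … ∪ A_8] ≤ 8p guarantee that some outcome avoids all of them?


Union bound: P[∪_{i=1}^{8} A_i] ≤ Σ_i P[A_i] ≤ 8·p = 8·(1/152) = 1/19.
Numerically: 1/19 ≈ 0.053.
Is 1/19 < 1? YES.
Since P[∪ A_i] ≤ 1/19 < 1, the complement has P[∩ A_i^c] ≥ 1 − 1/19 = 18/19 > 0, so some outcome avoids every A_i.

8·p = 1/19 ≈ 0.053; existence CERTIFIED by the union bound.


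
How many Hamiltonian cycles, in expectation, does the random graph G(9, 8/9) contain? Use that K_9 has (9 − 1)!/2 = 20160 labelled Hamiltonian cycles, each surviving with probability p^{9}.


K_9 has (9 − 1)!/2 = 20160 labelled Hamiltonian cycles.
For each such Hamiltonian cycle H, let X_H = 1 if all 9 edges of H are present in G. Then P[X_H = 1] = p^{9} = (8/9)^{9} = 134217728/387420489.
Summing the indicators: E[X] = Σ_H E[X_H] = 20160 · p^{9} = 20160 · 134217728/387420489 = 300647710720/43046721.
Numerically: E[X] ≈ 6984.2.

E[X] = 20160 · (8/9)^{9} = 300647710720/43046721 ≈ 6984.2.


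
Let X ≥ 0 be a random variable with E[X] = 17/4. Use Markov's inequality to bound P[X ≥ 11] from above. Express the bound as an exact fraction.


μ = E[X] = 17/4, a = 11.
Markov: P[X ≥ 11] ≤ μ/a = (17/4)/11 = 17/44.
Numerically: ≈ 0.386.
(Since a = 11 > μ = 4.250, the bound 17/44 is < 1 and informative.)

P[X ≥ 11] ≤ 17/44 ≈ 0.386.


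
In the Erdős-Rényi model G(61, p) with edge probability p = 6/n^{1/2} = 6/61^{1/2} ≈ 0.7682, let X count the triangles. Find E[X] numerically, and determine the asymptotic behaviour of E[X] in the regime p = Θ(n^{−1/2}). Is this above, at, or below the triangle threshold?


Number of potential triangles: C(61, 3) = 35990.
Each occurs with probability p³ ≈ (0.7682)³ ≈ 4.533765e-01.
By linearity: E[X] = C(61, 3)·p³ ≈ 35990 · 4.533765e-01 ≈ 16317.0200.
Since α = 1/2 < 1, p = c/n^{1/2} ≫ 1/n is above the triangle threshold p ~ 1/n. Asymptotically E[X] ~ (c³/6)·n^{3(1−α)} = (6³/6)·n^{1.5} → ∞; triangles are abundant w.h.p.

E[X] ≈ 16317.0200; in regime p = Θ(1/n^{1/2}) E[X] diverges (above the triangle threshold p ~ 1/n).


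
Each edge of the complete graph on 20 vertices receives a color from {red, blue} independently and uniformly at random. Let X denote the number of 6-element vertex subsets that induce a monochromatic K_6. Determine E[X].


Let X = Σ_S X_S over the C(20, 6) = 38760 subsets S of size 6, where X_S = 1 if the K_6 on S is monochromatic.
For a fixed S, the K_6 on S has C(6, 2) = 15 edges. P[all 15 edges red] = (1/2)^15, and likewise for blue, so P[monochromatic] = 2·(1/2)^15 = 2^{1 − 15} = 1/16384.
Summing: E[X] = C(20, 6) · 2^{1 − 15} = 38760 · 1/16384 = 4845/2048.
Numerically: E[X] ≈ 2.36572.

E[X] = C(20,6)·2^(1−C(6,2)) = 4845/2048 ≈ 2.36572.


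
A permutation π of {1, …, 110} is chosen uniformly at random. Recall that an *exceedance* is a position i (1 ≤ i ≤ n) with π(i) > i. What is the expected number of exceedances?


Write X = Σ_{i=1}^{110} X_i, where X_i = 1_{π(i) > i}.
For each fixed i, π(i) is uniform over {1, …, 110} (marginal of a uniform permutation), so P[π(i) > i] = (n − i)/n. Summing: Σ_{i=1}^{110} (n − i)/n = (0 + 1 + … + 109)/110 = 110(110 − 1)/(2·110) = (110 − 1)/2.
Hence E[X] = Σ_{i=1}^{110} (110 − i)/110 = 109/2 ≈ 54.5000.

E[X] = 109/2 = 54.5000.


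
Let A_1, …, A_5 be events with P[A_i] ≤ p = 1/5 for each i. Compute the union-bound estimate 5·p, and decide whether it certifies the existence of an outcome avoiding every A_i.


Union bound: P[∪_{i=1}^{5} A_i] ≤ Σ_i P[A_i] ≤ 5·p = 5·(1/5) = 1.
Numerically: 1 ≈ 1.0000000.
Is 1 < 1? NO.
Since the bound 1 is ≥ 1, the union bound is uninformative here; it does NOT by itself certify existence.

5·p = 1 ≈ 1.0000000; existence NOT certified by the union bound.


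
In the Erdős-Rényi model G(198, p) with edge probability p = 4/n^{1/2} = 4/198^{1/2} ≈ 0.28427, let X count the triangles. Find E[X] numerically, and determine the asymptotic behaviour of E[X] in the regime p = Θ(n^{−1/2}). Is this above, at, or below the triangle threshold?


Number of potential triangles: C(198, 3) = 1274196.
Each occurs with probability p³ ≈ (0.28427)³ ≈ 2.2971121e-02.
By linearity: E[X] = C(198, 3)·p³ ≈ 1274196 · 2.2971121e-02 ≈ 29269.71044.
Since α = 1/2 < 1, p = c/n^{1/2} ≫ 1/n is above the triangle threshold p ~ 1/n. Asymptotically E[X] ~ (c³/6)·n^{3(1−α)} = (4³/6)·n^{1.5} → ∞; triangles are abundant w.h.p.

E[X] ≈ 29269.71044; in regime p = Θ(1/n^{1/2}) E[X] diverges (above the triangle threshold p ~ 1/n).


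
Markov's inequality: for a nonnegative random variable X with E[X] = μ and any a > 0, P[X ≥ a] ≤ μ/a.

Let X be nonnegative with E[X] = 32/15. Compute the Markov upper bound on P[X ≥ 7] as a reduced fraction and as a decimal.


μ = E[X] = 32/15, a = 7.
Markov: P[X ≥ 7] ≤ μ/a = (32/15)/7 = 32/105.
Numerically: ≈ 0.3048.
(Since a = 7 > μ = 2.1333, the bound 32/105 is < 1 and informative.)

P[X ≥ 7] ≤ 32/105 ≈ 0.3048.


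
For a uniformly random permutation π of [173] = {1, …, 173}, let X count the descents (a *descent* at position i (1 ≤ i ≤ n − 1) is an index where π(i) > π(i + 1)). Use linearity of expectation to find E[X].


Write X = Σ X_I over i = 1, …, 172, with X_I the indicator of one descent.
There are 172 indicators.
For each fixed i, the pair (π(i), π(i+1)) is a uniformly random ordered pair of distinct values from {1, …, 173}; by symmetry P[π(i) > π(i+1)] = 1/2.
By linearity: E[X] = 172 · (1/2) = (173 − 1) · (1/2) = 86 ≈ 86.000000.

E[X] = 86 = 86.000000.


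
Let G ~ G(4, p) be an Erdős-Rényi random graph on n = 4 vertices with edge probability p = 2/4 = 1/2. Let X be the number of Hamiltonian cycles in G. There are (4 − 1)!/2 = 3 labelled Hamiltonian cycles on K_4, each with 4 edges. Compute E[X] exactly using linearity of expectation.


K_4 has (4 − 1)!/2 = 3 labelled Hamiltonian cycles.
For each such Hamiltonian cycle H, let X_H = 1 if all 4 edges of H are present in G. Then P[X_H = 1] = p^{4} = (1/2)^{4} = 1/16.
By linearity of expectation: E[X] = Σ_H E[X_H] = 3 · p^{4} = 3 · 1/16 = 3/16.
Numerically: E[X] ≈ 0.1875.

E[X] = 3 · (1/2)^{4} = 3/16 ≈ 0.1875.


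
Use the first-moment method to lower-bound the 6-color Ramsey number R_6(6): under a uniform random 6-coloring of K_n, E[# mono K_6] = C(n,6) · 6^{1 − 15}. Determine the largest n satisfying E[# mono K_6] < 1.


We need C(n, 6) · 6^{1 − 15} < 1, i.e. C(n, 6) < 6^{15 − 1} = 78364164096.
Check values of n near the boundary:
  n = 195: C(195, 6) = 70656049360; 70656049360 < 78364164096? YES
  n = 196: C(196, 6) = 72887293024; 72887293024 < 78364164096? YES
  n = 197: C(197, 6) = 75176946208; 75176946208 < 78364164096? YES
  n = 198: C(198, 6) = 77526225777; 77526225777 < 78364164096? YES
  n = 199: C(199, 6) = 79936367511; 79936367511 < 78364164096? NO
The largest n with C(n, 6) < 78364164096 is n = 198 (where E[X] = 25842075259/26121388032 ≈ 0.98931). Hence R_6(6) > 198, i.e. R_6(6) ≥ 199.

Largest n = 198; hence R_6(6) > 198.


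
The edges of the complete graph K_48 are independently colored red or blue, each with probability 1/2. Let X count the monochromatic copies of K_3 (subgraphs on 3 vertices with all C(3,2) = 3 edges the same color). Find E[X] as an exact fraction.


Let X = Σ_S X_S over the C(48, 3) = 17296 subsets S of size 3, where X_S = 1 if the K_3 on S is monochromatic.
For a fixed S, the K_3 on S has C(3, 2) = 3 edges. P[all 3 edges red] = (1/2)^3, and likewise for blue, so P[monochromatic] = 2·(1/2)^3 = 2^{1 − 3} = 1/4.
Summing: E[X] = C(48, 3) · 2^{1 − 3} = 17296 · 1/4 = 4324.
Numerically: E[X] ≈ 4324.000.

E[X] = C(48,3)·2^(1−C(3,2)) = 4324 ≈ 4324.000.


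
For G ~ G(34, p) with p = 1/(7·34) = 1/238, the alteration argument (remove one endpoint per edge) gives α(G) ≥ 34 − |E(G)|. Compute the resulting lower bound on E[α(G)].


E[|E(G)|] = C(34, 2)·p = 561 · (1/238) = 33/14.
E[α(G)] ≥ n − E[|E(G)|] = 34 − 33/14 = 443/14.
Numerically: ≈ 31.64286.
(This is only a lower bound; the true E[α(G)] may be larger.)

E[α(G)] ≥ 443/14 ≈ 31.64286.


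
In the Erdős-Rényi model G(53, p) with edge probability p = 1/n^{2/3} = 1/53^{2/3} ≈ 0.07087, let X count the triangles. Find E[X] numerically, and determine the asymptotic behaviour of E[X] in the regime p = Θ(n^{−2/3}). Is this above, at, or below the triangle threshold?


Number of potential triangles: C(53, 3) = 23426.
Each occurs with probability p³ ≈ (0.07087)³ ≈ 3.559986e-04.
By linearity: E[X] = C(53, 3)·p³ ≈ 23426 · 3.559986e-04 ≈ 8.3396.
Since α = 2/3 < 1, p = c/n^{2/3} ≫ 1/n is above the triangle threshold p ~ 1/n. Asymptotically E[X] ~ (c³/6)·n^{3(1−α)} = (1³/6)·n^{1} → ∞; triangles are abundant w.h.p.

E[X] ≈ 8.3396; in regime p = Θ(1/n^{2/3}) E[X] diverges (above the triangle threshold p ~ 1/n).


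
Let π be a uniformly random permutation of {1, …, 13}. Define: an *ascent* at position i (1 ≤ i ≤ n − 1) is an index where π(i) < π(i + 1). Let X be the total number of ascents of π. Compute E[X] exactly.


Write X = Σ X_I over i = 1, …, 12, with X_I the indicator of one ascent.
There are 12 indicators.
For each fixed i, the pair (π(i), π(i+1)) is a uniformly random ordered pair of distinct values from {1, …, 13}; by symmetry P[π(i) < π(i+1)] = 1/2.
By linearity: E[X] = 12 · (1/2) = (13 − 1) · (1/2) = 6 ≈ 6.00000.

E[X] = 6 = 6.00000.


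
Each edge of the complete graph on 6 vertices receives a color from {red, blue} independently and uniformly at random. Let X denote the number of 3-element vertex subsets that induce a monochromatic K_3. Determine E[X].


Let X = Σ_S X_S over the C(6, 3) = 20 subsets S of size 3, where X_S = 1 if the K_3 on S is monochromatic.
For a fixed S, the K_3 on S has C(3, 2) = 3 edges. P[all 3 edges red] = (1/2)^3, and likewise for blue, so P[monochromatic] = 2·(1/2)^3 = 2^{1 − 3} = 1/4.
By linearity of expectation: E[X] = C(6, 3) · 2^{1 − 3} = 20 · 1/4 = 5.
Numerically: E[X] ≈ 5.00000.

E[X] = C(6,3)·2^(1−C(3,2)) = 5 ≈ 5.00000.


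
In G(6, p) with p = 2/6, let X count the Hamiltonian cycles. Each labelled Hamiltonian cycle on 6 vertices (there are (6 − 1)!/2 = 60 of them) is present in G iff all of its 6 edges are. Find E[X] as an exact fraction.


K_6 has (6 − 1)!/2 = 60 labelled Hamiltonian cycles.
For each such Hamiltonian cycle H, let X_H = 1 if all 6 edges of H are present in G. Then P[X_H = 1] = p^{6} = (1/3)^{6} = 1/729.
By linearity: E[X] = Σ_H E[X_H] = 60 · p^{6} = 60 · 1/729 = 20/243.
Numerically: E[X] ≈ 0.0823.

E[X] = 60 · (1/3)^{6} = 20/243 ≈ 0.0823.


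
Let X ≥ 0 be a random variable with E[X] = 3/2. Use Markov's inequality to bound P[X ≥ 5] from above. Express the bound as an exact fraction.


μ = E[X] = 3/2, a = 5.
Markov: P[X ≥ 5] ≤ μ/a = (3/2)/5 = 3/10.
Numerically: ≈ 0.300.
(Since a = 5 > μ = 1.500, the bound 3/10 is < 1 and informative.)

P[X ≥ 5] ≤ 3/10 ≈ 0.300.


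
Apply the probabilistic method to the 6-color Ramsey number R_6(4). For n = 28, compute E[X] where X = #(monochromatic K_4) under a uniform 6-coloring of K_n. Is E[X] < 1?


E[X] = C(28, 4) · 6^{1 − 6} = 20475 · 6^{−5} = 20475/7776.
As a reduced fraction: E[X] = 2275/864 ≈ 2.6331019.
Is E[X] < 1? NO.
Since E[X] ≥ 1, the first-moment bound is inconclusive at n = 28; it does NOT by itself certify R_6(4) > 28.

E[X] = 2275/864 ≈ 2.6331019; E[X] ≥ 1; first-moment method inconclusive here.


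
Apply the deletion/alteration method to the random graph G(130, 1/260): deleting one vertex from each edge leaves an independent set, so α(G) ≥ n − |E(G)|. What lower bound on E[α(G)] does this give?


E[|E(G)|] = C(130, 2)·p = 8385 · (1/260) = 129/4.
E[α(G)] ≥ n − E[|E(G)|] = 130 − 129/4 = 391/4.
Numerically: ≈ 97.750000.
(This is only a lower bound; the true E[α(G)] may be larger.)

E[α(G)] ≥ 391/4 ≈ 97.750000.


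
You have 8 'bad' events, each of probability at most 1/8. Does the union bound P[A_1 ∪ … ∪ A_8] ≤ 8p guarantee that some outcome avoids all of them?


Union bound: P[∪_{i=1}^{8} A_i] ≤ Σ_i P[A_i] ≤ 8·p = 8·(1/8) = 1.
Numerically: 1 ≈ 1.000.
Is 1 < 1? NO.
Since the bound 1 is ≥ 1, the union bound is uninformative here; it does NOT by itself certify existence.

8·p = 1 ≈ 1.000; existence NOT certified by the union bound.


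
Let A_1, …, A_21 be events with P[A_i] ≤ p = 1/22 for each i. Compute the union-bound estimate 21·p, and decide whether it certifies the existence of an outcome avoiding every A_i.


Union bound: P[∪_{i=1}^{21} A_i] ≤ Σ_i P[A_i] ≤ 21·p = 21·(1/22) = 21/22.
Numerically: 21/22 ≈ 0.954545.
Is 21/22 < 1? YES.
Since P[∪ A_i] ≤ 21/22 < 1, the complement has P[∩ A_i^c] ≥ 1 − 21/22 = 1/22 > 0, so some outcome avoids every A_i.

21·p = 21/22 ≈ 0.954545; existence CERTIFIED by the union bound.


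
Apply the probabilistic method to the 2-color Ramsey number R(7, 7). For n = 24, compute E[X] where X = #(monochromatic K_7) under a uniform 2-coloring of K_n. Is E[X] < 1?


E[X] = C(24, 7) · 2^{1 − 21} = 346104 · 2^{−20} = 346104/1048576.
As a reduced fraction: E[X] = 43263/131072 ≈ 0.330070.
Is E[X] < 1? YES.
Since E[X] < 1, there exists a 2-coloring of K_{24} with no monochromatic K_7; hence R(7, 7) > 24.

E[X] = 43263/131072 ≈ 0.330070; E[X] < 1, so R(7, 7) > 24.


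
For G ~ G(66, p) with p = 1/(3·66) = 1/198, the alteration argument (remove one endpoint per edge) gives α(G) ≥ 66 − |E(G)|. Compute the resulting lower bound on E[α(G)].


E[|E(G)|] = C(66, 2)·p = 2145 · (1/198) = 65/6.
E[α(G)] ≥ n − E[|E(G)|] = 66 − 65/6 = 331/6.
Numerically: ≈ 55.1667.
(This is only a lower bound; the true E[α(G)] may be larger.)

E[α(G)] ≥ 331/6 ≈ 55.1667.


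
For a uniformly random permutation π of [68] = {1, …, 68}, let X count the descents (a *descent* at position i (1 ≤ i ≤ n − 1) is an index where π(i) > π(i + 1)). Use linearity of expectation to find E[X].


Write X = Σ X_I over i = 1, …, 67, with X_I the indicator of one descent.
There are 67 indicators.
For each fixed i, the pair (π(i), π(i+1)) is a uniformly random ordered pair of distinct values from {1, …, 68}; by symmetry P[π(i) > π(i+1)] = 1/2.
By linearity: E[X] = 67 · (1/2) = (68 − 1) · (1/2) = 67/2 ≈ 33.500000.

E[X] = 67/2 = 33.500000.


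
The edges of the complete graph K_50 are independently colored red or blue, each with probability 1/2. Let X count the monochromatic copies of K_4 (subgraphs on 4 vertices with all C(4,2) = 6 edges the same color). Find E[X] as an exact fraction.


Let X = Σ_S X_S over the C(50, 4) = 230300 subsets S of size 4, where X_S = 1 if the K_4 on S is monochromatic.
For a fixed S, the K_4 on S has C(4, 2) = 6 edges. P[all 6 edges red] = (1/2)^6, and likewise for blue, so P[monochromatic] = 2·(1/2)^6 = 2^{1 − 6} = 1/32.
By linearity: E[X] = C(50, 4) · 2^{1 − 6} = 230300 · 1/32 = 57575/8.
Numerically: E[X] ≈ 7196.875000.

E[X] = C(50,4)·2^(1−C(4,2)) = 57575/8 ≈ 7196.875000.


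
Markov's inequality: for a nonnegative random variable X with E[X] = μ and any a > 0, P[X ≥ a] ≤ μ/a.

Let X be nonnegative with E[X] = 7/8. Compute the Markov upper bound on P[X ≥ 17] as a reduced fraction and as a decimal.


μ = E[X] = 7/8, a = 17.
Markov: P[X ≥ 17] ≤ μ/a = (7/8)/17 = 7/136.
Numerically: ≈ 0.051.
(Since a = 17 > μ = 0.875, the bound 7/136 is < 1 and informative.)

P[X ≥ 17] ≤ 7/136 ≈ 0.051.


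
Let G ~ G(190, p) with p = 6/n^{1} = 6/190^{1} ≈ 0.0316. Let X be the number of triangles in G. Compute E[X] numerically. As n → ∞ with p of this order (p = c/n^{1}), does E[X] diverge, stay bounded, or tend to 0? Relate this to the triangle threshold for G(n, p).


Number of potential triangles: C(190, 3) = 1125180.
Each occurs with probability p³ ≈ (0.0316)³ ≈ 3.14915e-05.
By linearity: E[X] = C(190, 3)·p³ ≈ 1125180 · 3.14915e-05 ≈ 35.434.
Here α = 1, so p = 6/n is exactly at the triangle threshold p ~ 1/n. Asymptotically E[X] → c³/6 = 6³/6 = 36 ≈ 36.000, a bounded constant. In this regime the triangle count is asymptotically Poisson(c³/6).

E[X] ≈ 35.434; in regime p = Θ(1/n^{1}) E[X] stays bounded (at the triangle threshold p ~ 1/n).


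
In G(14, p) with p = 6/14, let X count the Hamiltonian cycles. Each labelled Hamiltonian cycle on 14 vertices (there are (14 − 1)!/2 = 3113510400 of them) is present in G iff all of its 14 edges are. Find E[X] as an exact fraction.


K_14 has (14 − 1)!/2 = 3113510400 labelled Hamiltonian cycles.
For each such Hamiltonian cycle H, let X_H = 1 if all 14 edges of H are present in G. Then P[X_H = 1] = p^{14} = (3/7)^{14} = 4782969/678223072849.
Summing the indicators: E[X] = Σ_H E[X_H] = 3113510400 · p^{14} = 3113510400 · 4782969/678223072849 = 2127403389196800/96889010407.
Numerically: E[X] ≈ 2.2e+04.

E[X] = 3113510400 · (3/7)^{14} = 2127403389196800/96889010407 ≈ 2.2e+04.


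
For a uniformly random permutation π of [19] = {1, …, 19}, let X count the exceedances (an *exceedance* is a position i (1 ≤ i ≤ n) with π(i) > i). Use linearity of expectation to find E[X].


Write X = Σ_{i=1}^{19} X_i, where X_i = 1_{π(i) > i}.
For each fixed i, π(i) is uniform over {1, …, 19} (marginal of a uniform permutation), so P[π(i) > i] = (n − i)/n. Summing: Σ_{i=1}^{19} (n − i)/n = (0 + 1 + … + 18)/19 = 19(19 − 1)/(2·19) = (19 − 1)/2.
Hence E[X] = Σ_{i=1}^{19} (19 − i)/19 = 9 ≈ 9.00000.

E[X] = 9 = 9.00000.


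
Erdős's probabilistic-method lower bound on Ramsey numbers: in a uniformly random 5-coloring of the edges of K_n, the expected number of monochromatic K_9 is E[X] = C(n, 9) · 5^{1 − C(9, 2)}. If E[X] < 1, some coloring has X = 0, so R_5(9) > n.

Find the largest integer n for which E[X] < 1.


We need C(n, 9) · 5^{1 − 36} < 1, i.e. C(n, 9) < 5^{36 − 1} = 2910383045673370361328125.
Check values of n near the boundary:
  n = 2167: C(2167, 9) = 2855899084841489792706810; 2855899084841489792706810 < 2910383045673370361328125? YES
  n = 2168: C(2168, 9) = 2867804175977929537095120; 2867804175977929537095120 < 2910383045673370361328125? YES
  n = 2169: C(2169, 9) = 2879753360044504243499683; 2879753360044504243499683 < 2910383045673370361328125? YES
  n = 2170: C(2170, 9) = 2891746779868845075610510; 2891746779868845075610510 < 2910383045673370361328125? YES
  n = 2171: C(2171, 9) = 2903784578674959601827205; 2903784578674959601827205 < 2910383045673370361328125? YES
  n = 2172: C(2172, 9) = 2915866900084148060642020; 2915866900084148060642020 < 2910383045673370361328125? NO
The largest n with C(n, 9) < 2910383045673370361328125 is n = 2171 (where E[X] = 580756915734991920365441/582076609134674072265625 ≈ 0.997733). Hence R_5(9) > 2171, i.e. R_5(9) ≥ 2172.

Largest n = 2171; hence R_5(9) > 2171.


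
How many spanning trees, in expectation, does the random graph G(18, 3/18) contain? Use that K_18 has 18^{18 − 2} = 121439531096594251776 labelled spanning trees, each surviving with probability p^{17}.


K_18 has 18^{18 − 2} = 121439531096594251776 labelled spanning trees.
For each such spanning tree H, let X_H = 1 if all 17 edges of H are present in G. Then P[X_H = 1] = p^{17} = (1/6)^{17} = 1/16926659444736.
By linearity of expectation: E[X] = Σ_H E[X_H] = 121439531096594251776 · p^{17} = 121439531096594251776 · 1/16926659444736 = 14348907/2.
Numerically: E[X] ≈ 7.174e+06.

E[X] = 121439531096594251776 · (1/6)^{17} = 14348907/2 ≈ 7.174e+06.


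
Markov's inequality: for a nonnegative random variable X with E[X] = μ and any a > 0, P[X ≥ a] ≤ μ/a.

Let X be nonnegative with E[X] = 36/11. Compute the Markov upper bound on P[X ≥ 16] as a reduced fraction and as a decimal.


μ = E[X] = 36/11, a = 16.
Markov: P[X ≥ 16] ≤ μ/a = (36/11)/16 = 9/44.
Numerically: ≈ 0.204545.
(Since a = 16 > μ = 3.272727, the bound 9/44 is < 1 and informative.)

P[X ≥ 16] ≤ 9/44 ≈ 0.204545.


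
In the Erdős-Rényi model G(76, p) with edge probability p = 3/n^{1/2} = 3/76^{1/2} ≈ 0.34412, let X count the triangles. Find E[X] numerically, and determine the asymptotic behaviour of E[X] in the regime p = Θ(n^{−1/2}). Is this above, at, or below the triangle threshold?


Number of potential triangles: C(76, 3) = 70300.
Each occurs with probability p³ ≈ (0.34412)³ ≈ 4.0751479e-02.
By linearity: E[X] = C(76, 3)·p³ ≈ 70300 · 4.0751479e-02 ≈ 2864.82898.
Since α = 1/2 < 1, p = c/n^{1/2} ≫ 1/n is above the triangle threshold p ~ 1/n. Asymptotically E[X] ~ (c³/6)·n^{3(1−α)} = (3³/6)·n^{1.5} → ∞; triangles are abundant w.h.p.

E[X] ≈ 2864.82898; in regime p = Θ(1/n^{1/2}) E[X] diverges (above the triangle threshold p ~ 1/n).


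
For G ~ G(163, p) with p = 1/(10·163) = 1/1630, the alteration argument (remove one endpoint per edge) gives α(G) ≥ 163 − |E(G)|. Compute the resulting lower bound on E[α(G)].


E[|E(G)|] = C(163, 2)·p = 13203 · (1/1630) = 81/10.
E[α(G)] ≥ n − E[|E(G)|] = 163 − 81/10 = 1549/10.
Numerically: ≈ 154.900.
(This is only a lower bound; the true E[α(G)] may be larger.)

E[α(G)] ≥ 1549/10 ≈ 154.900.


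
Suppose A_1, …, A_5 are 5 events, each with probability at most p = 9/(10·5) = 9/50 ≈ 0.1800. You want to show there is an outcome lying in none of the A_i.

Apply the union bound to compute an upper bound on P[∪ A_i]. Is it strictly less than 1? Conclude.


Union bound: P[∪_{i=1}^{5} A_i] ≤ Σ_i P[A_i] ≤ 5·p = 5·(9/50) = 9/10.
Numerically: 9/10 ≈ 0.9000.
Is 9/10 < 1? YES.
Since P[∪ A_i] ≤ 9/10 < 1, the complement has P[∩ A_i^c] ≥ 1 − 9/10 = 1/10 > 0, so some outcome avoids every A_i.

5·p = 9/10 ≈ 0.9000; existence CERTIFIED by the union bound.


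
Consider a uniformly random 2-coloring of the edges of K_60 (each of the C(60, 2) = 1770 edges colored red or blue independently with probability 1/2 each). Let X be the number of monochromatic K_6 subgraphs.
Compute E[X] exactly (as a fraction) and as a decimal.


Let X = Σ_S X_S over the C(60, 6) = 50063860 subsets S of size 6, where X_S = 1 if the K_6 on S is monochromatic.
For a fixed S, the K_6 on S has C(6, 2) = 15 edges. P[all 15 edges red] = (1/2)^15, and likewise for blue, so P[monochromatic] = 2·(1/2)^15 = 2^{1 − 15} = 1/16384.
By linearity of expectation: E[X] = C(60, 6) · 2^{1 − 15} = 50063860 · 1/16384 = 12515965/4096.
Numerically: E[X] ≈ 3055.6555.

E[X] = C(60,6)·2^(1−C(6,2)) = 12515965/4096 ≈ 3055.6555.


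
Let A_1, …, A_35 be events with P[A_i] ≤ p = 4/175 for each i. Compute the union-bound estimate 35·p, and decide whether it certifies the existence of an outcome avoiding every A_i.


Union bound: P[∪_{i=1}^{35} A_i] ≤ Σ_i P[A_i] ≤ 35·p = 35·(4/175) = 4/5.
Numerically: 4/5 ≈ 0.80000.
Is 4/5 < 1? YES.
Since P[∪ A_i] ≤ 4/5 < 1, the complement has P[∩ A_i^c] ≥ 1 − 4/5 = 1/5 > 0, so some outcome avoids every A_i.

35·p = 4/5 ≈ 0.80000; existence CERTIFIED by the union bound.


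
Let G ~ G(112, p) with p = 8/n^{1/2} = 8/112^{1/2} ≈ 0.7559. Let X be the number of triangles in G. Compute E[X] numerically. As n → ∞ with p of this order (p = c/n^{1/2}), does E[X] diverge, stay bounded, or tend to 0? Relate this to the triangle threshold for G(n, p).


Number of potential triangles: C(112, 3) = 227920.
Each occurs with probability p³ ≈ (0.7559)³ ≈ 4.319594e-01.
By linearity: E[X] = C(112, 3)·p³ ≈ 227920 · 4.319594e-01 ≈ 98452.1859.
Since α = 1/2 < 1, p = c/n^{1/2} ≫ 1/n is above the triangle threshold p ~ 1/n. Asymptotically E[X] ~ (c³/6)·n^{3(1−α)} = (8³/6)·n^{1.5} → ∞; triangles are abundant w.h.p.

E[X] ≈ 98452.1859; in regime p = Θ(1/n^{1/2}) E[X] diverges (above the triangle threshold p ~ 1/n).


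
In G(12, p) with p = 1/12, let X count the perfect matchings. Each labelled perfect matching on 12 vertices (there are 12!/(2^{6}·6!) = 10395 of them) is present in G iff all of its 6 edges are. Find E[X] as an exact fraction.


K_12 has 12!/(2^{6}·6!) = 10395 labelled perfect matchings.
For each such perfect matching H, let X_H = 1 if all 6 edges of H are present in G. Then P[X_H = 1] = p^{6} = (1/12)^{6} = 1/2985984.
By linearity: E[X] = Σ_H E[X_H] = 10395 · p^{6} = 10395 · 1/2985984 = 385/110592.
Numerically: E[X] ≈ 0.0034813.

E[X] = 10395 · (1/12)^{6} = 385/110592 ≈ 0.0034813.


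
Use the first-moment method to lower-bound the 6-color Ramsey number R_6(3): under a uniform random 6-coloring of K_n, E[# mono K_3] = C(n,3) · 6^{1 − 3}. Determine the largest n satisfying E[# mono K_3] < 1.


We need C(n, 3) · 6^{1 − 3} < 1, i.e. C(n, 3) < 6^{3 − 1} = 36.
Check values of n near the boundary:
  n = 4: C(4, 3) = 4; 4 < 36? YES
  n = 5: C(5, 3) = 10; 10 < 36? YES
  n = 6: C(6, 3) = 20; 20 < 36? YES
  n = 7: C(7, 3) = 35; 35 < 36? YES
  n = 8: C(8, 3) = 56; 56 < 36? NO
  n = 9: C(9, 3) = 84; 84 < 36? NO
The largest n with C(n, 3) < 36 is n = 7 (where E[X] = 35/36 ≈ 0.9722222). Hence R_6(3) > 7, i.e. R_6(3) ≥ 8.

Largest n = 7; hence R_6(3) > 7.
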